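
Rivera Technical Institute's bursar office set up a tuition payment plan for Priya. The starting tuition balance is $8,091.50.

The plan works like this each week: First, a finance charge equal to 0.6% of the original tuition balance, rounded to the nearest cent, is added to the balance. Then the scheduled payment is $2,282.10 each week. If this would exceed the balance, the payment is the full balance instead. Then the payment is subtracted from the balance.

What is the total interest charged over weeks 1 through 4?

Week 1: $8,091.50 +$48.55 interest = $8,140.05; pay $2,282.10 → $5,857.95
Week 2: $5,857.95 +$48.55 interest = $5,906.50; pay $2,282.10 → $3,624.40
Week 3: $3,624.40 +$48.55 interest = $3,672.95; pay $2,282.10 → $1,390.85
Week 4: $1,390.85 +$48.55 interest = $1,439.40; pay $1,439.40 → $0.00
Total interest: $48.55 + $48.55 + $48.55 + $48.55 = $194.20

$194.20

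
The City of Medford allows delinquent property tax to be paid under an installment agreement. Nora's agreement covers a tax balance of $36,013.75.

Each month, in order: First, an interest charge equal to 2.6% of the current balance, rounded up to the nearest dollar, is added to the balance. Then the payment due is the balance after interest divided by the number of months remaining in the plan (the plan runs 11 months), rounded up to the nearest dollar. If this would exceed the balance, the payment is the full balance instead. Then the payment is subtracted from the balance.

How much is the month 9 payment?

Month 1: opening $36,013.75; interest $937.00 → $36,950.75; payment $3,360.00; balance $33,590.75
Month 2: opening $33,590.75; interest $874.00 → $34,464.75; payment $3,447.00; balance $31,017.75
Month 3: opening $31,017.75; interest $807.00 → $31,824.75; payment $3,537.00; balance $28,287.75
Month 4: opening $28,287.75; interest $736.00 → $29,023.75; payment $3,628.00; balance $25,395.75
Month 5: opening $25,395.75; interest $661.00 → $26,056.75; payment $3,723.00; balance $22,333.75
Month 6: opening $22,333.75; interest $581.00 → $22,914.75; payment $3,820.00; balance $19,094.75
Month 7: opening $19,094.75; interest $497.00 → $19,591.75; payment $3,919.00; balance $15,672.75
Month 8: opening $15,672.75; interest $408.00 → $16,080.75; payment $4,021.00; balance $12,059.75
Month 9: opening $12,059.75; interest $314.00 → $12,373.75; payment $4,125.00; balance $8,248.75

$4,125.00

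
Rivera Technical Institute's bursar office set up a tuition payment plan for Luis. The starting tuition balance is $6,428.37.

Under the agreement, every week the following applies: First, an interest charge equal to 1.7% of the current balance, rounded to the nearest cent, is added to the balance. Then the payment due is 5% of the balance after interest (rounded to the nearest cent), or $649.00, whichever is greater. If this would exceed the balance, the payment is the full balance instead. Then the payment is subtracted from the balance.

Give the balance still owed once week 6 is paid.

$3,049.29

Week 1: opening $6,428.37; interest $109.28 → $6,537.65; payment $649.00; balance $5,888.65
Week 2: opening $5,888.65; interest $100.11 → $5,988.76; payment $649.00; balance $5,339.76
Week 3: opening $5,339.76; interest $90.78 → $5,430.54; payment $649.00; balance $4,781.54
Week 4: opening $4,781.54; interest $81.29 → $4,862.83; payment $649.00; balance $4,213.83
Week 5: opening $4,213.83; interest $71.64 → $4,285.47; payment $649.00; balance $3,636.47
Week 6: opening $3,636.47; interest $61.82 → $3,698.29; payment $649.00; balance $3,049.29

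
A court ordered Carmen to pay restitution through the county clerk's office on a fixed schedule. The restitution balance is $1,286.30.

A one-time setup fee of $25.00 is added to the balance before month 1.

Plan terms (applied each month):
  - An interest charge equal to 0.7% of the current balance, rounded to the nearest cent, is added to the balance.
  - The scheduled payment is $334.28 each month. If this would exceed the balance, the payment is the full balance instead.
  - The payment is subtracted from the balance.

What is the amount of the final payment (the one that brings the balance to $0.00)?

$331.45

Month 1: opening $1,311.30; interest $9.18 → $1,320.48; payment $334.28; balance $986.20
Month 2: opening $986.20; interest $6.90 → $993.10; payment $334.28; balance $658.82
Month 3: opening $658.82; interest $4.61 → $663.43; payment $334.28; balance $329.15
Month 4: opening $329.15; interest $2.30 → $331.45; payment $331.45; balance $0.00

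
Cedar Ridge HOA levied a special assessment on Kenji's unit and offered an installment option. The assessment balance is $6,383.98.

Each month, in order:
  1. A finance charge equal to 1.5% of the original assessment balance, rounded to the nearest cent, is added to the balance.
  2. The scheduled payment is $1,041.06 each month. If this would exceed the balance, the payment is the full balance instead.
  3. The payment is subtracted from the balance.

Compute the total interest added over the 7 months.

Month 1: opening $6,383.98; interest $95.76 → $6,479.74; payment $1,041.06; balance $5,438.68
Month 2: opening $5,438.68; interest $95.76 → $5,534.44; payment $1,041.06; balance $4,493.38
Month 3: opening $4,493.38; interest $95.76 → $4,589.14; payment $1,041.06; balance $3,548.08
Month 4: opening $3,548.08; interest $95.76 → $3,643.84; payment $1,041.06; balance $2,602.78
Month 5: opening $2,602.78; interest $95.76 → $2,698.54; payment $1,041.06; balance $1,657.48
Month 6: opening $1,657.48; interest $95.76 → $1,753.24; payment $1,041.06; balance $712.18
Month 7: opening $712.18; interest $95.76 → $807.94; payment $807.94; balance $0.00
Total interest: $95.76 + $95.76 + $95.76 + $95.76 + $95.76 + $95.76 + $95.76 = $670.32

$670.32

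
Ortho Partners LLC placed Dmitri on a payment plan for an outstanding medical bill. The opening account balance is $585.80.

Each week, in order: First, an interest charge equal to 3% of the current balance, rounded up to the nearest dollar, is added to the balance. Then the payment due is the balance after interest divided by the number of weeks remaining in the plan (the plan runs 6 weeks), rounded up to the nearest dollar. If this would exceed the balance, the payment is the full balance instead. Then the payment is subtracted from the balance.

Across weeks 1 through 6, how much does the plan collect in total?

# | Opening | Interest | Payment | End bal
1 | $585.80 | $18.00 | $101.00 | $502.80
2 | $502.80 | $16.00 | $104.00 | $414.80
3 | $414.80 | $13.00 | $107.00 | $320.80
4 | $320.80 | $10.00 | $111.00 | $219.80
5 | $219.80 | $7.00 | $114.00 | $112.80
6 | $112.80 | $4.00 | $116.80 | $0.00
Total paid: $653.80

$653.80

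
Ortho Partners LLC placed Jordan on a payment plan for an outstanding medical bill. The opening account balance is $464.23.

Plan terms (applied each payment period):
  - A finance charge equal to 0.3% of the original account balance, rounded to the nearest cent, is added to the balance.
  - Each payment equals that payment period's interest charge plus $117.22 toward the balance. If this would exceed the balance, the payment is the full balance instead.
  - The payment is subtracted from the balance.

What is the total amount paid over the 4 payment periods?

Payment period 1: $464.23 +$1.39 interest = $465.62; pay $118.61 → $347.01
Payment period 2: $347.01 +$1.39 interest = $348.40; pay $118.61 → $229.79
Payment period 3: $229.79 +$1.39 interest = $231.18; pay $118.61 → $112.57
Payment period 4: $112.57 +$1.39 interest = $113.96; pay $113.96 → $0.00
Total paid: $469.79

$469.79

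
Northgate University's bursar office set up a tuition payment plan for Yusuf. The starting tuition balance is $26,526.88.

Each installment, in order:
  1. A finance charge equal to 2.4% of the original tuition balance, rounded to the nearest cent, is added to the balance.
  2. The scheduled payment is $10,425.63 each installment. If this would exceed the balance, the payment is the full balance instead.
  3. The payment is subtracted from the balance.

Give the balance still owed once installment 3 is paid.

Installment 1: $26,526.88 +$636.65 interest = $27,163.53; pay $10,425.63 → $16,737.90
Installment 2: $16,737.90 +$636.65 interest = $17,374.55; pay $10,425.63 → $6,948.92
Installment 3: $6,948.92 +$636.65 interest = $7,585.57; pay $7,585.57 → $0.00

$0.00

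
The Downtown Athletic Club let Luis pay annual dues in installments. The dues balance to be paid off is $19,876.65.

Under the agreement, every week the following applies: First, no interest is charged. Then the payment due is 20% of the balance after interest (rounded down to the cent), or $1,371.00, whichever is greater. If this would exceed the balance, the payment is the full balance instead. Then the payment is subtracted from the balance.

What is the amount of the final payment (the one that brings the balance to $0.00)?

Week 1: opening $19,876.65; payment $3,975.33; balance $15,901.32
Week 2: opening $15,901.32; payment $3,180.26; balance $12,721.06
Week 3: opening $12,721.06; payment $2,544.21; balance $10,176.85
Week 4: opening $10,176.85; payment $2,035.37; balance $8,141.48
Week 5: opening $8,141.48; payment $1,628.29; balance $6,513.19
Week 6: opening $6,513.19; payment $1,371.00; balance $5,142.19
Week 7: opening $5,142.19; payment $1,371.00; balance $3,771.19
Week 8: opening $3,771.19; payment $1,371.00; balance $2,400.19
Week 9: opening $2,400.19; payment $1,371.00; balance $1,029.19
Week 10: opening $1,029.19; payment $1,029.19; balance $0.00

$1,029.19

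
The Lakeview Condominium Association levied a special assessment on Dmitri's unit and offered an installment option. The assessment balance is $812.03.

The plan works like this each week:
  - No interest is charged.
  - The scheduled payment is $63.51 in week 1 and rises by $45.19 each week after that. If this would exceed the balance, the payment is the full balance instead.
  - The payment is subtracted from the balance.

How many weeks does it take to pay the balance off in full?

6

Week 1: $812.03 − $63.51 → $748.52
Week 2: $748.52 − $108.70 → $639.82
Week 3: $639.82 − $153.89 → $485.93
Week 4: $485.93 − $199.08 → $286.85
Week 5: $286.85 − $244.27 → $42.58
Week 6: $42.58 − $42.58 → $0.00
Balance reaches $0.00 in week 6.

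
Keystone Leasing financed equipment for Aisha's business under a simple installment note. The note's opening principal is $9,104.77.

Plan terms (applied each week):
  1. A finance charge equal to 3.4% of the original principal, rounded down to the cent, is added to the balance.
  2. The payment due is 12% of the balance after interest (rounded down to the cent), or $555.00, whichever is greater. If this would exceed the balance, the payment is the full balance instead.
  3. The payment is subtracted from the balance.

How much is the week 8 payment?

Week 1: opening $9,104.77; interest $309.56 → $9,414.33; payment $1,129.71; balance $8,284.62
Week 2: opening $8,284.62; interest $309.56 → $8,594.18; payment $1,031.30; balance $7,562.88
Week 3: opening $7,562.88; interest $309.56 → $7,872.44; payment $944.69; balance $6,927.75
Week 4: opening $6,927.75; interest $309.56 → $7,237.31; payment $868.47; balance $6,368.84
Week 5: opening $6,368.84; interest $309.56 → $6,678.40; payment $801.40; balance $5,877.00
Week 6: opening $5,877.00; interest $309.56 → $6,186.56; payment $742.38; balance $5,444.18
Week 7: opening $5,444.18; interest $309.56 → $5,753.74; payment $690.44; balance $5,063.30
Week 8: opening $5,063.30; interest $309.56 → $5,372.86; payment $644.74; balance $4,728.12

$644.74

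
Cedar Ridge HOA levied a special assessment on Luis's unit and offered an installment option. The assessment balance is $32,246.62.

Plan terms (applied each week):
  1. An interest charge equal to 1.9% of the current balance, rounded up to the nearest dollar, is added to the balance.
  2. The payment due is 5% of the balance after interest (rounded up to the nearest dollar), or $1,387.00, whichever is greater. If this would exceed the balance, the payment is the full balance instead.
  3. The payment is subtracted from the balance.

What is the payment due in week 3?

$1,540.00

Week 1: opening $32,246.62; interest $613.00 → $32,859.62; payment $1,643.00; balance $31,216.62
Week 2: opening $31,216.62; interest $594.00 → $31,810.62; payment $1,591.00; balance $30,219.62
Week 3: opening $30,219.62; interest $575.00 → $30,794.62; payment $1,540.00; balance $29,254.62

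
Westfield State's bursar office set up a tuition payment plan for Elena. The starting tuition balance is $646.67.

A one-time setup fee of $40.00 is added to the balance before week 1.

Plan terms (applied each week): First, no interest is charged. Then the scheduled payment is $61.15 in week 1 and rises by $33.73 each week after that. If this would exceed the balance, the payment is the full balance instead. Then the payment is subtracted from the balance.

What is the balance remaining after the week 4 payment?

Week 1: opening $686.67; payment $61.15; balance $625.52
Week 2: opening $625.52; payment $94.88; balance $530.64
Week 3: opening $530.64; payment $128.61; balance $402.03
Week 4: opening $402.03; payment $162.34; balance $239.69

$239.69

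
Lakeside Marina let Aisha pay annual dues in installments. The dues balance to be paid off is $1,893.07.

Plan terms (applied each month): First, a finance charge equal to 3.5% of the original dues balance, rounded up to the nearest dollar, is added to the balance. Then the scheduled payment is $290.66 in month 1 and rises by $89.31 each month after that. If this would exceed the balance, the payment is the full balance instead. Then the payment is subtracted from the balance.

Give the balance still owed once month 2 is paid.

Month 1: $1,893.07 +$67.00 interest = $1,960.07; pay $290.66 → $1,669.41
Month 2: $1,669.41 +$67.00 interest = $1,736.41; pay $379.97 → $1,356.44

$1,356.44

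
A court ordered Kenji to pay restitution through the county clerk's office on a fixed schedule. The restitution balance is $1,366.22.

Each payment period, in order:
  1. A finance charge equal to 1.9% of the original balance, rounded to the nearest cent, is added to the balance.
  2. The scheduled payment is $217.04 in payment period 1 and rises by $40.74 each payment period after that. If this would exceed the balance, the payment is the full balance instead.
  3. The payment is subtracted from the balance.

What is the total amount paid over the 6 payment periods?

$1,521.98

# | Opening | Interest | Payment | End bal
1 | $1,366.22 | $25.96 | $217.04 | $1,175.14
2 | $1,175.14 | $25.96 | $257.78 | $943.32
3 | $943.32 | $25.96 | $298.52 | $670.76
4 | $670.76 | $25.96 | $339.26 | $357.46
5 | $357.46 | $25.96 | $380.00 | $3.42
6 | $3.42 | $25.96 | $29.38 | $0.00
Total paid: $1,521.98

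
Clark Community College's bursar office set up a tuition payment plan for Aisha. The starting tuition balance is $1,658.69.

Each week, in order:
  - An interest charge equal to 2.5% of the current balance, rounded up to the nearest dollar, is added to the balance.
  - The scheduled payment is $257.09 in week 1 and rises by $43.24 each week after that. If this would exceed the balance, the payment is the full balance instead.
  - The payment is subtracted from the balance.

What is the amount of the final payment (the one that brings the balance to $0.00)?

$87.84

Week 1: $1,658.69 +$42.00 interest = $1,700.69; pay $257.09 → $1,443.60
Week 2: $1,443.60 +$37.00 interest = $1,480.60; pay $300.33 → $1,180.27
Week 3: $1,180.27 +$30.00 interest = $1,210.27; pay $343.57 → $866.70
Week 4: $866.70 +$22.00 interest = $888.70; pay $386.81 → $501.89
Week 5: $501.89 +$13.00 interest = $514.89; pay $430.05 → $84.84
Week 6: $84.84 +$3.00 interest = $87.84; pay $87.84 → $0.00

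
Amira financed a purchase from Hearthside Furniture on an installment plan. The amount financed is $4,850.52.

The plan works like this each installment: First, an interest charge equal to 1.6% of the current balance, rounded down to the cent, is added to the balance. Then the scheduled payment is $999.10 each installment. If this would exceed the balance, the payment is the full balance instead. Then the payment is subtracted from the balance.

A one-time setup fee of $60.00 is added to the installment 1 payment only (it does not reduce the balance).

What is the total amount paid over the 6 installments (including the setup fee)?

# | Opening | Interest | Payment | Fee | End bal
1 | $4,850.52 | $77.60 | $999.10 | $60.00 | $3,929.02
2 | $3,929.02 | $62.86 | $999.10 | — | $2,992.78
3 | $2,992.78 | $47.88 | $999.10 | — | $2,041.56
4 | $2,041.56 | $32.66 | $999.10 | — | $1,075.12
5 | $1,075.12 | $17.20 | $999.10 | — | $93.22
6 | $93.22 | $1.49 | $94.71 | — | $0.00
Total paid: $5,150.21

$5,150.21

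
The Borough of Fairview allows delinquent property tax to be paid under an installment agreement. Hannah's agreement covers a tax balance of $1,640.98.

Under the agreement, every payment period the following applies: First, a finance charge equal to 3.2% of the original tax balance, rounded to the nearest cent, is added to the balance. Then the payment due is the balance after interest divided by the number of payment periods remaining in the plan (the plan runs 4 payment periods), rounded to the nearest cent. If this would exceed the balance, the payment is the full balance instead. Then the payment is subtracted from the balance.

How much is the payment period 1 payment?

Payment period 1: opening $1,640.98; interest $52.51 → $1,693.49; payment $423.37; balance $1,270.12

$423.37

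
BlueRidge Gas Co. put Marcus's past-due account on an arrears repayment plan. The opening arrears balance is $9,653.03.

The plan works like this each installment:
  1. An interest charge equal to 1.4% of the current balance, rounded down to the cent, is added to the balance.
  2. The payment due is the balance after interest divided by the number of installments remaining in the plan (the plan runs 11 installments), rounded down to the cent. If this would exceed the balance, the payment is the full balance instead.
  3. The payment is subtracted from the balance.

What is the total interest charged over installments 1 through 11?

Installment 1: opening $9,653.03; interest $135.14 → $9,788.17; payment $889.83; balance $8,898.34
Installment 2: opening $8,898.34; interest $124.57 → $9,022.91; payment $902.29; balance $8,120.62
Installment 3: opening $8,120.62; interest $113.68 → $8,234.30; payment $914.92; balance $7,319.38
Installment 4: opening $7,319.38; interest $102.47 → $7,421.85; payment $927.73; balance $6,494.12
Installment 5: opening $6,494.12; interest $90.91 → $6,585.03; payment $940.71; balance $5,644.32
Installment 6: opening $5,644.32; interest $79.02 → $5,723.34; payment $953.89; balance $4,769.45
Installment 7: opening $4,769.45; interest $66.77 → $4,836.22; payment $967.24; balance $3,868.98
Installment 8: opening $3,868.98; interest $54.16 → $3,923.14; payment $980.78; balance $2,942.36
Installment 9: opening $2,942.36; interest $41.19 → $2,983.55; payment $994.51; balance $1,989.04
Installment 10: opening $1,989.04; interest $27.84 → $2,016.88; payment $1,008.44; balance $1,008.44
Installment 11: opening $1,008.44; interest $14.11 → $1,022.55; payment $1,022.55; balance $0.00
Total interest: $135.14 + $124.57 + $113.68 + $102.47 + $90.91 + $79.02 + $66.77 + $54.16 + $41.19 + $27.84 + $14.11 = $849.86

$849.86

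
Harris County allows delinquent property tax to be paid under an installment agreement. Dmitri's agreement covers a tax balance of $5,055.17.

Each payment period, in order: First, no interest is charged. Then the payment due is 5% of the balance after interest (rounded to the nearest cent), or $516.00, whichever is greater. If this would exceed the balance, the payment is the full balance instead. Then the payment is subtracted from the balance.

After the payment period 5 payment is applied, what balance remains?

Payment period 1: $5,055.17 − $516.00 → $4,539.17
Payment period 2: $4,539.17 − $516.00 → $4,023.17
Payment period 3: $4,023.17 − $516.00 → $3,507.17
Payment period 4: $3,507.17 − $516.00 → $2,991.17
Payment period 5: $2,991.17 − $516.00 → $2,475.17

$2,475.17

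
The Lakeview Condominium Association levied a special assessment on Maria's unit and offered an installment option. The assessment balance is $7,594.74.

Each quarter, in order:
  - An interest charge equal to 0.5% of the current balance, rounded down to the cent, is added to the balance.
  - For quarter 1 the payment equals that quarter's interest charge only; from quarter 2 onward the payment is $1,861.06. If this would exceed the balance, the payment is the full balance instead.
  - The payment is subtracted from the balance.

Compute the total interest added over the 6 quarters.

$136.20

Quarter 1: opening $7,594.74; interest $37.97 → $7,632.71; payment $37.97; balance $7,594.74
Quarter 2: opening $7,594.74; interest $37.97 → $7,632.71; payment $1,861.06; balance $5,771.65
Quarter 3: opening $5,771.65; interest $28.85 → $5,800.50; payment $1,861.06; balance $3,939.44
Quarter 4: opening $3,939.44; interest $19.69 → $3,959.13; payment $1,861.06; balance $2,098.07
Quarter 5: opening $2,098.07; interest $10.49 → $2,108.56; payment $1,861.06; balance $247.50
Quarter 6: opening $247.50; interest $1.23 → $248.73; payment $248.73; balance $0.00
Total interest: $37.97 + $37.97 + $28.85 + $19.69 + $10.49 + $1.23 = $136.20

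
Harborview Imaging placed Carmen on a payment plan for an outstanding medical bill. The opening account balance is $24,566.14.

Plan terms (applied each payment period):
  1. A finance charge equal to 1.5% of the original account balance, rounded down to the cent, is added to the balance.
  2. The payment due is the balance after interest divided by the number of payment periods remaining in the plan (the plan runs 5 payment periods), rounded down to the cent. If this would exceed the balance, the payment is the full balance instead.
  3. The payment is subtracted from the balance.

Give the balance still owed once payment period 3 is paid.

Payment period 1: $24,566.14 +$368.49 interest = $24,934.63; pay $4,986.92 → $19,947.71
Payment period 2: $19,947.71 +$368.49 interest = $20,316.20; pay $5,079.05 → $15,237.15
Payment period 3: $15,237.15 +$368.49 interest = $15,605.64; pay $5,201.88 → $10,403.76

$10,403.76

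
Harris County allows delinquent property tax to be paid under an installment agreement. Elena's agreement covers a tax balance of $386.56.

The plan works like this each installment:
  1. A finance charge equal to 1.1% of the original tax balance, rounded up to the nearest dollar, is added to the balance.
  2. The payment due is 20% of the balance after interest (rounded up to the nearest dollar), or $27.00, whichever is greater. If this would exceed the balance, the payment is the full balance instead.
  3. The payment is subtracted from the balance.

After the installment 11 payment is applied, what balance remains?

# | Opening | Interest | Payment | End bal
1 | $386.56 | $5.00 | $79.00 | $312.56
2 | $312.56 | $5.00 | $64.00 | $253.56
3 | $253.56 | $5.00 | $52.00 | $206.56
4 | $206.56 | $5.00 | $43.00 | $168.56
5 | $168.56 | $5.00 | $35.00 | $138.56
6 | $138.56 | $5.00 | $29.00 | $114.56
7 | $114.56 | $5.00 | $27.00 | $92.56
8 | $92.56 | $5.00 | $27.00 | $70.56
9 | $70.56 | $5.00 | $27.00 | $48.56
10 | $48.56 | $5.00 | $27.00 | $26.56
11 | $26.56 | $5.00 | $27.00 | $4.56

$4.56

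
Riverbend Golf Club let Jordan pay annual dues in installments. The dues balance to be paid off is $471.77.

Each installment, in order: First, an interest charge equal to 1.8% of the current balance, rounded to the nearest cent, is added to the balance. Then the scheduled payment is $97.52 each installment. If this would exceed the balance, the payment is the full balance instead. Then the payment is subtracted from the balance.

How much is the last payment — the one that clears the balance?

Installment 1: opening $471.77; interest $8.49 → $480.26; payment $97.52; balance $382.74
Installment 2: opening $382.74; interest $6.89 → $389.63; payment $97.52; balance $292.11
Installment 3: opening $292.11; interest $5.26 → $297.37; payment $97.52; balance $199.85
Installment 4: opening $199.85; interest $3.60 → $203.45; payment $97.52; balance $105.93
Installment 5: opening $105.93; interest $1.91 → $107.84; payment $97.52; balance $10.32
Installment 6: opening $10.32; interest $0.19 → $10.51; payment $10.51; balance $0.00

$10.51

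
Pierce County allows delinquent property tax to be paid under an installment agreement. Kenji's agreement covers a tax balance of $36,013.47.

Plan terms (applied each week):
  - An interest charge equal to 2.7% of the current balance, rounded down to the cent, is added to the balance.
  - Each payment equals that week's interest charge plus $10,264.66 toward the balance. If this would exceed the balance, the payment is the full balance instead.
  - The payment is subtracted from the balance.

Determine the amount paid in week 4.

Week 1: opening $36,013.47; interest $972.36 → $36,985.83; payment $11,237.02; balance $25,748.81
Week 2: opening $25,748.81; interest $695.21 → $26,444.02; payment $10,959.87; balance $15,484.15
Week 3: opening $15,484.15; interest $418.07 → $15,902.22; payment $10,682.73; balance $5,219.49
Week 4: opening $5,219.49; interest $140.92 → $5,360.41; payment $5,360.41; balance $0.00

$5,360.41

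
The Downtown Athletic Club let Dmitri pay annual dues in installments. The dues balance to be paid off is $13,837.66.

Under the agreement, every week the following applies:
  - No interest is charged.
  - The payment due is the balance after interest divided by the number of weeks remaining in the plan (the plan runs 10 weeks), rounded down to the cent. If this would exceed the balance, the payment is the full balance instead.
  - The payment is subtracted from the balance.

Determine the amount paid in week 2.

Week 1: $13,837.66 − $1,383.76 → $12,453.90
Week 2: $12,453.90 − $1,383.76 → $11,070.14

$1,383.76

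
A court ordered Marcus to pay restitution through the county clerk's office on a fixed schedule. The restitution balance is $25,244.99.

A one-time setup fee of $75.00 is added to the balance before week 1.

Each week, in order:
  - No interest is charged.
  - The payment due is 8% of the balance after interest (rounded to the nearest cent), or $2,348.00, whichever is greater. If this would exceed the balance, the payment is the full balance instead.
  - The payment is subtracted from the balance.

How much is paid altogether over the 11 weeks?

Week 1: $25,319.99 − $2,348.00 → $22,971.99
Week 2: $22,971.99 − $2,348.00 → $20,623.99
Week 3: $20,623.99 − $2,348.00 → $18,275.99
Week 4: $18,275.99 − $2,348.00 → $15,927.99
Week 5: $15,927.99 − $2,348.00 → $13,579.99
Week 6: $13,579.99 − $2,348.00 → $11,231.99
Week 7: $11,231.99 − $2,348.00 → $8,883.99
Week 8: $8,883.99 − $2,348.00 → $6,535.99
Week 9: $6,535.99 − $2,348.00 → $4,187.99
Week 10: $4,187.99 − $2,348.00 → $1,839.99
Week 11: $1,839.99 − $1,839.99 → $0.00
Total paid: $25,319.99

$25,319.99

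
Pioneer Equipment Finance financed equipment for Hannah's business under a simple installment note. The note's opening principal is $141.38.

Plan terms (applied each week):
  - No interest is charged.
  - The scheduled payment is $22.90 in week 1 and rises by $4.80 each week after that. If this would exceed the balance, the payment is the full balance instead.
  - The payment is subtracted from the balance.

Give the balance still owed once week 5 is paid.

Week 1: opening $141.38; payment $22.90; balance $118.48
Week 2: opening $118.48; payment $27.70; balance $90.78
Week 3: opening $90.78; payment $32.50; balance $58.28
Week 4: opening $58.28; payment $37.30; balance $20.98
Week 5: opening $20.98; payment $20.98; balance $0.00

$0.00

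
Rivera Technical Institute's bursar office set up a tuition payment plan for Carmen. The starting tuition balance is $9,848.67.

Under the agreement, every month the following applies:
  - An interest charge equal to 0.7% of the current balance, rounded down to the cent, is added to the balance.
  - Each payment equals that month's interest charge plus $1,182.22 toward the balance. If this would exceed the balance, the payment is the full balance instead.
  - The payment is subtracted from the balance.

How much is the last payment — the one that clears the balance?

Month 1: $9,848.67 +$68.94 interest = $9,917.61; pay $1,251.16 → $8,666.45
Month 2: $8,666.45 +$60.66 interest = $8,727.11; pay $1,242.88 → $7,484.23
Month 3: $7,484.23 +$52.38 interest = $7,536.61; pay $1,234.60 → $6,302.01
Month 4: $6,302.01 +$44.11 interest = $6,346.12; pay $1,226.33 → $5,119.79
Month 5: $5,119.79 +$35.83 interest = $5,155.62; pay $1,218.05 → $3,937.57
Month 6: $3,937.57 +$27.56 interest = $3,965.13; pay $1,209.78 → $2,755.35
Month 7: $2,755.35 +$19.28 interest = $2,774.63; pay $1,201.50 → $1,573.13
Month 8: $1,573.13 +$11.01 interest = $1,584.14; pay $1,193.23 → $390.91
Month 9: $390.91 +$2.73 interest = $393.64; pay $393.64 → $0.00

$393.64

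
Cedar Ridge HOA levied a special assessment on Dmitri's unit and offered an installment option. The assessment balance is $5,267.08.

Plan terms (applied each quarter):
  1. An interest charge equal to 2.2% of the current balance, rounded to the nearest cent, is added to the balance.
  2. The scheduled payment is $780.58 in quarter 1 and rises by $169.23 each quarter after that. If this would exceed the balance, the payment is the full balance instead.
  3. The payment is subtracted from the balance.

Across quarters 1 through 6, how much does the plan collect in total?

$5,660.74

Quarter 1: opening $5,267.08; interest $115.88 → $5,382.96; payment $780.58; balance $4,602.38
Quarter 2: opening $4,602.38; interest $101.25 → $4,703.63; payment $949.81; balance $3,753.82
Quarter 3: opening $3,753.82; interest $82.58 → $3,836.40; payment $1,119.04; balance $2,717.36
Quarter 4: opening $2,717.36; interest $59.78 → $2,777.14; payment $1,288.27; balance $1,488.87
Quarter 5: opening $1,488.87; interest $32.76 → $1,521.63; payment $1,457.50; balance $64.13
Quarter 6: opening $64.13; interest $1.41 → $65.54; payment $65.54; balance $0.00
Total paid: $5,660.74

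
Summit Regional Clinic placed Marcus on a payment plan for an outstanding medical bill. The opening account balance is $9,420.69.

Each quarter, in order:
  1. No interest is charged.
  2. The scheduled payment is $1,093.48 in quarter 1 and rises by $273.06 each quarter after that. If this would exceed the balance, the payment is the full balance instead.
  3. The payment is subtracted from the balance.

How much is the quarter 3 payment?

$1,639.60

Quarter 1: $9,420.69 − $1,093.48 → $8,327.21
Quarter 2: $8,327.21 − $1,366.54 → $6,960.67
Quarter 3: $6,960.67 − $1,639.60 → $5,321.07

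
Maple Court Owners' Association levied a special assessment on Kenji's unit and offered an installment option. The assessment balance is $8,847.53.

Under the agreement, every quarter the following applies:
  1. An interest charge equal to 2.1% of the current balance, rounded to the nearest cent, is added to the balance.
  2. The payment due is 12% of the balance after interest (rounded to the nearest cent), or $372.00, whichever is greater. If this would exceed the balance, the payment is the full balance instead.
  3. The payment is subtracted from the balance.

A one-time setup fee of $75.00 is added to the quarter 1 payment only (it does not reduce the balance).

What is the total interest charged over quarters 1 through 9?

Quarter 1: opening $8,847.53; interest $185.80 → $9,033.33; payment $1,084.00 (+ $75.00 fee); balance $7,949.33
Quarter 2: opening $7,949.33; interest $166.94 → $8,116.27; payment $973.95; balance $7,142.32
Quarter 3: opening $7,142.32; interest $149.99 → $7,292.31; payment $875.08; balance $6,417.23
Quarter 4: opening $6,417.23; interest $134.76 → $6,551.99; payment $786.24; balance $5,765.75
Quarter 5: opening $5,765.75; interest $121.08 → $5,886.83; payment $706.42; balance $5,180.41
Quarter 6: opening $5,180.41; interest $108.79 → $5,289.20; payment $634.70; balance $4,654.50
Quarter 7: opening $4,654.50; interest $97.74 → $4,752.24; payment $570.27; balance $4,181.97
Quarter 8: opening $4,181.97; interest $87.82 → $4,269.79; payment $512.37; balance $3,757.42
Quarter 9: opening $3,757.42; interest $78.91 → $3,836.33; payment $460.36; balance $3,375.97
Total interest: $185.80 + $166.94 + $149.99 + $134.76 + $121.08 + $108.79 + $97.74 + $87.82 + $78.91 = $1,131.83

$1,131.83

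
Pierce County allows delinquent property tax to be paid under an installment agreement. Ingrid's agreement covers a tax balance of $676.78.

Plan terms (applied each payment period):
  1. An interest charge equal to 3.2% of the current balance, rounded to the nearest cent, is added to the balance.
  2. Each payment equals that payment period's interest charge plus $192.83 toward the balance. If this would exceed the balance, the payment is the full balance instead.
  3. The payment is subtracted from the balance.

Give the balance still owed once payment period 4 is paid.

$0.00

Payment period 1: opening $676.78; interest $21.66 → $698.44; payment $214.49; balance $483.95
Payment period 2: opening $483.95; interest $15.49 → $499.44; payment $208.32; balance $291.12
Payment period 3: opening $291.12; interest $9.32 → $300.44; payment $202.15; balance $98.29
Payment period 4: opening $98.29; interest $3.15 → $101.44; payment $101.44; balance $0.00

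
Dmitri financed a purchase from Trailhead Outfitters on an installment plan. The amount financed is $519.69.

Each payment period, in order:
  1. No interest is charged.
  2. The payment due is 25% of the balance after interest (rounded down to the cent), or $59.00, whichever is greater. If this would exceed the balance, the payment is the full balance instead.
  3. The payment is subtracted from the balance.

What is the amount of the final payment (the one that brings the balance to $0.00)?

Payment period 1: opening $519.69; payment $129.92; balance $389.77
Payment period 2: opening $389.77; payment $97.44; balance $292.33
Payment period 3: opening $292.33; payment $73.08; balance $219.25
Payment period 4: opening $219.25; payment $59.00; balance $160.25
Payment period 5: opening $160.25; payment $59.00; balance $101.25
Payment period 6: opening $101.25; payment $59.00; balance $42.25
Payment period 7: opening $42.25; payment $42.25; balance $0.00

$42.25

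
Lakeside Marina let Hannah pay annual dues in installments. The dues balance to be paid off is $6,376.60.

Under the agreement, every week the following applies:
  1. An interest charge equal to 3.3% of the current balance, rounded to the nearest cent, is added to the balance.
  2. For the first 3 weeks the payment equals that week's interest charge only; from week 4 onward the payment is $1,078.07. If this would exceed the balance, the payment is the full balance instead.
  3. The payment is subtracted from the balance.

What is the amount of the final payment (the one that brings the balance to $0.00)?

$745.72

# | Opening | Interest | Payment | End bal
1 | $6,376.60 | $210.43 | $210.43 | $6,376.60
2 | $6,376.60 | $210.43 | $210.43 | $6,376.60
3 | $6,376.60 | $210.43 | $210.43 | $6,376.60
4 | $6,376.60 | $210.43 | $1,078.07 | $5,508.96
5 | $5,508.96 | $181.80 | $1,078.07 | $4,612.69
6 | $4,612.69 | $152.22 | $1,078.07 | $3,686.84
7 | $3,686.84 | $121.67 | $1,078.07 | $2,730.44
8 | $2,730.44 | $90.10 | $1,078.07 | $1,742.47
9 | $1,742.47 | $57.50 | $1,078.07 | $721.90
10 | $721.90 | $23.82 | $745.72 | $0.00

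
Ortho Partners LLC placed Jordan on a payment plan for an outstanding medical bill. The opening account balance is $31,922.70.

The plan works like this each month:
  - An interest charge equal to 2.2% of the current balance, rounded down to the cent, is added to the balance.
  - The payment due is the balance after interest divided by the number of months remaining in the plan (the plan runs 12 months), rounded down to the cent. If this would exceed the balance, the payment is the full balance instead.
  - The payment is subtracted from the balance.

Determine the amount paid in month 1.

$2,718.74

Month 1: opening $31,922.70; interest $702.29 → $32,624.99; payment $2,718.74; balance $29,906.25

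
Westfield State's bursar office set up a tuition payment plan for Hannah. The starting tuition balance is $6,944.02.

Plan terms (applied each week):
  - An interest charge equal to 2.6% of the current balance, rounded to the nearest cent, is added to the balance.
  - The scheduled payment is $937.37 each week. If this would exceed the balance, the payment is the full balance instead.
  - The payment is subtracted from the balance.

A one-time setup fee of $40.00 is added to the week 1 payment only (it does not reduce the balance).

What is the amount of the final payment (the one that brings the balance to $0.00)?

Week 1: $6,944.02 +$180.54 interest = $7,124.56; pay $937.37 (+ $40.00 fee) → $6,187.19
Week 2: $6,187.19 +$160.87 interest = $6,348.06; pay $937.37 → $5,410.69
Week 3: $5,410.69 +$140.68 interest = $5,551.37; pay $937.37 → $4,614.00
Week 4: $4,614.00 +$119.96 interest = $4,733.96; pay $937.37 → $3,796.59
Week 5: $3,796.59 +$98.71 interest = $3,895.30; pay $937.37 → $2,957.93
Week 6: $2,957.93 +$76.91 interest = $3,034.84; pay $937.37 → $2,097.47
Week 7: $2,097.47 +$54.53 interest = $2,152.00; pay $937.37 → $1,214.63
Week 8: $1,214.63 +$31.58 interest = $1,246.21; pay $937.37 → $308.84
Week 9: $308.84 +$8.03 interest = $316.87; pay $316.87 → $0.00

$316.87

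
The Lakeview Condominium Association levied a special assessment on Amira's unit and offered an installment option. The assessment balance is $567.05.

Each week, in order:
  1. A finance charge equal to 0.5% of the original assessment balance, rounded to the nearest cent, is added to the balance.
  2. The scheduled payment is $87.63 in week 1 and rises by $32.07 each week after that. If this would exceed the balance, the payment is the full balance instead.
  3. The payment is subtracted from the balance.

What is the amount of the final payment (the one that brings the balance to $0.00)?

$38.31

Week 1: opening $567.05; interest $2.84 → $569.89; payment $87.63; balance $482.26
Week 2: opening $482.26; interest $2.84 → $485.10; payment $119.70; balance $365.40
Week 3: opening $365.40; interest $2.84 → $368.24; payment $151.77; balance $216.47
Week 4: opening $216.47; interest $2.84 → $219.31; payment $183.84; balance $35.47
Week 5: opening $35.47; interest $2.84 → $38.31; payment $38.31; balance $0.00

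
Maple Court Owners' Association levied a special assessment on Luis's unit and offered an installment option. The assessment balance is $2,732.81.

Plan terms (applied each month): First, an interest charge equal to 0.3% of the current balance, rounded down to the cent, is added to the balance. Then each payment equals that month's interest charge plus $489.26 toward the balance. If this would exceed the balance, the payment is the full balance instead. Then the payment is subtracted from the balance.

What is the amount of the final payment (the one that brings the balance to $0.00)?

Month 1: opening $2,732.81; interest $8.19 → $2,741.00; payment $497.45; balance $2,243.55
Month 2: opening $2,243.55; interest $6.73 → $2,250.28; payment $495.99; balance $1,754.29
Month 3: opening $1,754.29; interest $5.26 → $1,759.55; payment $494.52; balance $1,265.03
Month 4: opening $1,265.03; interest $3.79 → $1,268.82; payment $493.05; balance $775.77
Month 5: opening $775.77; interest $2.32 → $778.09; payment $491.58; balance $286.51
Month 6: opening $286.51; interest $0.85 → $287.36; payment $287.36; balance $0.00

$287.36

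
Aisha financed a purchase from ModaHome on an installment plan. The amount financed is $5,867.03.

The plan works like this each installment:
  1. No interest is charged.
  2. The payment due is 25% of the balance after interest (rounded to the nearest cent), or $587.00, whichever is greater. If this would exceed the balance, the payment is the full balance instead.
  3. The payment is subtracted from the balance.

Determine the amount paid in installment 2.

$1,100.07

Installment 1: opening $5,867.03; payment $1,466.76; balance $4,400.27
Installment 2: opening $4,400.27; payment $1,100.07; balance $3,300.20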